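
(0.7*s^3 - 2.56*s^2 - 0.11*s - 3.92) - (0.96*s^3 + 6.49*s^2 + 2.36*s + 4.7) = -0.26*s^3 - 9.05*s^2 - 2.47*s - 8.62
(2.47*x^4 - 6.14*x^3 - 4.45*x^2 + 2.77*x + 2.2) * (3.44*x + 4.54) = 8.4968*x^5 - 9.9078*x^4 - 43.1836*x^3 - 10.6742*x^2 + 20.1438*x + 9.988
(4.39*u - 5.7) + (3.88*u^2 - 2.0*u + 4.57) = 3.88*u^2 + 2.39*u - 1.13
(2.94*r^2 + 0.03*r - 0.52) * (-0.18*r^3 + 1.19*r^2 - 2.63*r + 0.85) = -0.5292*r^5 + 3.4932*r^4 - 7.6029*r^3 + 1.8013*r^2 + 1.3931*r - 0.442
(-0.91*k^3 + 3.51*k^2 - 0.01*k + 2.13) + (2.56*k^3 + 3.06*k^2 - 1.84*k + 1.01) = 1.65*k^3 + 6.57*k^2 - 1.85*k + 3.14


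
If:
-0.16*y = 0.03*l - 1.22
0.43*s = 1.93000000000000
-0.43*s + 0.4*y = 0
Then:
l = 14.93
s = 4.49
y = 4.82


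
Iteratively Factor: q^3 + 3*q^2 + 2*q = (q + 1)*(q^2 + 2*q) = (q + 1)*(q + 2)*(q)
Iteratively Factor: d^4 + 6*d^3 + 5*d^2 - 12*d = (d + 3)*(d^3 + 3*d^2 - 4*d) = d*(d + 3)*(d^2 + 3*d - 4) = d*(d + 3)*(d + 4)*(d - 1)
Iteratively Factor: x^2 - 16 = (x + 4)*(x - 4)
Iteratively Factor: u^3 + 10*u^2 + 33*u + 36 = (u + 4)*(u^2 + 6*u + 9) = (u + 3)*(u + 4)*(u + 3)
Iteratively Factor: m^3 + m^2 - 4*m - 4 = (m + 1)*(m^2 - 4) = (m - 2)*(m + 1)*(m + 2)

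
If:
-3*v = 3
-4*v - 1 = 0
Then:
No Solution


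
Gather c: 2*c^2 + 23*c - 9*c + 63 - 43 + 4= 2*c^2 + 14*c + 24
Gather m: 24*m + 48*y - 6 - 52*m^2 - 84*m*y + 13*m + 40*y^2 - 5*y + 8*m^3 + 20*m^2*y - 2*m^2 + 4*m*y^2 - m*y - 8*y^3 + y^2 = 8*m^3 + m^2*(20*y - 54) + m*(4*y^2 - 85*y + 37) - 8*y^3 + 41*y^2 + 43*y - 6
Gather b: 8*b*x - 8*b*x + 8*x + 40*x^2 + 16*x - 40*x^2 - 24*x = 0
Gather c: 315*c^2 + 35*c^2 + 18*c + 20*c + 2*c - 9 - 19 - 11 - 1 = 350*c^2 + 40*c - 40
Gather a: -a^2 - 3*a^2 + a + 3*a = -4*a^2 + 4*a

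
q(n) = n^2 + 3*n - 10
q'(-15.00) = -27.00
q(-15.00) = 170.00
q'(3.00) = 9.00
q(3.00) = 8.00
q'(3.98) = 10.96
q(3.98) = 17.78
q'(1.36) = 5.72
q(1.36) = -4.07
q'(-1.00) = 1.00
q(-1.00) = -12.00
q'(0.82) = 4.64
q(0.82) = -6.87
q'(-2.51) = -2.02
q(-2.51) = -11.23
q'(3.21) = 9.42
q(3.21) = 9.93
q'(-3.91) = -4.82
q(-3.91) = -6.44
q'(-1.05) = 0.90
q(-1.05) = -12.05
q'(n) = 2*n + 3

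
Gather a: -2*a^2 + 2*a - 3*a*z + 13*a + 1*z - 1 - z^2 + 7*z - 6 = -2*a^2 + a*(15 - 3*z) - z^2 + 8*z - 7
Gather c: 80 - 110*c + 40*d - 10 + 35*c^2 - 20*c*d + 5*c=35*c^2 + c*(-20*d - 105) + 40*d + 70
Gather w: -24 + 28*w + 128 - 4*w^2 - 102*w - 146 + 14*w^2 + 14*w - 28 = 10*w^2 - 60*w - 70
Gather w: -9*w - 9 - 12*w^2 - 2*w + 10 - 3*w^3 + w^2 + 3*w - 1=-3*w^3 - 11*w^2 - 8*w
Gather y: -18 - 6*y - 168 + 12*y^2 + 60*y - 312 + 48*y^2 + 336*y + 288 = 60*y^2 + 390*y - 210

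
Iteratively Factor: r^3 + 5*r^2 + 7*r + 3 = (r + 3)*(r^2 + 2*r + 1) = (r + 1)*(r + 3)*(r + 1)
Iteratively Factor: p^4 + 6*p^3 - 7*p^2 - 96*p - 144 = (p + 3)*(p^3 + 3*p^2 - 16*p - 48) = (p + 3)^2*(p^2 - 16) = (p - 4)*(p + 3)^2*(p + 4)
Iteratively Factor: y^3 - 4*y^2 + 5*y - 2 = (y - 1)*(y^2 - 3*y + 2) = (y - 2)*(y - 1)*(y - 1)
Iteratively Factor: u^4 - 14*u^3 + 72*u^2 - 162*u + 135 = (u - 5)*(u^3 - 9*u^2 + 27*u - 27) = (u - 5)*(u - 3)*(u^2 - 6*u + 9) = (u - 5)*(u - 3)^2*(u - 3)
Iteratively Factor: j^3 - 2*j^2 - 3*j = (j + 1)*(j^2 - 3*j) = (j - 3)*(j + 1)*(j)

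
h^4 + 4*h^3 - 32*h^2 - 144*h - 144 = (h - 6)*(h + 2)^2*(h + 6)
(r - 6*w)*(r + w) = r^2 - 5*r*w - 6*w^2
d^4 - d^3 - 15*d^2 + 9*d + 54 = (d - 3)^2*(d + 2)*(d + 3)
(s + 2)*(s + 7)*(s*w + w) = s^3*w + 10*s^2*w + 23*s*w + 14*w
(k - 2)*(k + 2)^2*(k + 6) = k^4 + 8*k^3 + 8*k^2 - 32*k - 48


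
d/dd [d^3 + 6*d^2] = 3*d*(d + 4)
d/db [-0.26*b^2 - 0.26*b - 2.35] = -0.52*b - 0.26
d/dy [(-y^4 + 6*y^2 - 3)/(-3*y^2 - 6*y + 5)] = 2*(2*y*(y^2 - 3)*(3*y^2 + 6*y - 5) - 3*(y + 1)*(y^4 - 6*y^2 + 3))/(3*y^2 + 6*y - 5)^2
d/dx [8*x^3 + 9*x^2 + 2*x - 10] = 24*x^2 + 18*x + 2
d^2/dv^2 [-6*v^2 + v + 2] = -12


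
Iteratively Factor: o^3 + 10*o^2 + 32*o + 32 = (o + 2)*(o^2 + 8*o + 16) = (o + 2)*(o + 4)*(o + 4)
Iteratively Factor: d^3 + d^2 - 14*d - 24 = (d - 4)*(d^2 + 5*d + 6) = (d - 4)*(d + 3)*(d + 2)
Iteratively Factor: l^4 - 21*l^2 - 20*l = (l + 4)*(l^3 - 4*l^2 - 5*l) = (l - 5)*(l + 4)*(l^2 + l) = l*(l - 5)*(l + 4)*(l + 1)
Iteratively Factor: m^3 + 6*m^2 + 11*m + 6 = (m + 2)*(m^2 + 4*m + 3) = (m + 1)*(m + 2)*(m + 3)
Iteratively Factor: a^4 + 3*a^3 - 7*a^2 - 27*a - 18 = (a - 3)*(a^3 + 6*a^2 + 11*a + 6) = (a - 3)*(a + 1)*(a^2 + 5*a + 6) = (a - 3)*(a + 1)*(a + 2)*(a + 3)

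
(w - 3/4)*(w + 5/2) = w^2 + 7*w/4 - 15/8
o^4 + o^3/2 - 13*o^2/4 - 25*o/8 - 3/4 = (o - 2)*(o + 1/2)^2*(o + 3/2)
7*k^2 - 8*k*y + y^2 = (-7*k + y)*(-k + y)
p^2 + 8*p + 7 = (p + 1)*(p + 7)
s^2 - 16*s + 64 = (s - 8)^2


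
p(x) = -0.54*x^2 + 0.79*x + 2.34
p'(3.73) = -3.24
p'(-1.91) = 2.85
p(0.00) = 2.34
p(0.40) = 2.57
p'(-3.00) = 4.03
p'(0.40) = 0.36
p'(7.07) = -6.85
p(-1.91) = -1.14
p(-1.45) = 0.06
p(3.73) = -2.23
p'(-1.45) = 2.36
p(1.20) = 2.51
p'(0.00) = 0.79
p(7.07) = -19.07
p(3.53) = -1.60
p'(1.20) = -0.51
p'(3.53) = -3.02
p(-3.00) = -4.89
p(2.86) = 0.18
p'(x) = 0.79 - 1.08*x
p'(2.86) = -2.30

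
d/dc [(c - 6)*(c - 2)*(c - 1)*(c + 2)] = 4*c^3 - 21*c^2 + 4*c + 28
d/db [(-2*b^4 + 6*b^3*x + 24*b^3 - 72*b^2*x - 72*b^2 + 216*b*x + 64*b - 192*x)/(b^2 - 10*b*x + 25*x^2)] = 2*(2*b^4 - 23*b^3*x - 12*b^3 + 45*b^2*x^2 + 180*b^2*x - 360*b*x^2 - 252*b*x + 32*b + 540*x^2 - 32*x)/(-b^3 + 15*b^2*x - 75*b*x^2 + 125*x^3)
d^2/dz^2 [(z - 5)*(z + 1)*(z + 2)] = 6*z - 4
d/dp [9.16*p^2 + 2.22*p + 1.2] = 18.32*p + 2.22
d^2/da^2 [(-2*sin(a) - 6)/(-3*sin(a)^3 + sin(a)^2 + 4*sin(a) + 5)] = 2*(36*sin(a)^7 + 234*sin(a)^6 - 104*sin(a)^5 - 175*sin(a)^4 + 529*sin(a)^3 - 14*sin(a)^2 - 347*sin(a) - 26)/(-3*sin(a)^3 + sin(a)^2 + 4*sin(a) + 5)^3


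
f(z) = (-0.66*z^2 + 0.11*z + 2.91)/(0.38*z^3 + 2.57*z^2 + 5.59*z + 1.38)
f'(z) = (0.11 - 1.32*z)/(0.38*z^3 + 2.57*z^2 + 5.59*z + 1.38) + (-1.14*z^2 - 5.14*z - 5.59)*(-0.66*z^2 + 0.11*z + 2.91)/(0.38*z^3 + 2.57*z^2 + 5.59*z + 1.38)^2 = (0.2508*z^4 - 0.0836000000000001*z^3 - 7.2895*z^2 - 16.779*z - 16.1151)/(0.1444*z^6 + 1.9532*z^5 + 10.8533*z^4 + 29.7814*z^3 + 38.3413*z^2 + 15.4284*z + 1.9044)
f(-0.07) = 2.90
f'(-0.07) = -14.94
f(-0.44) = -4.45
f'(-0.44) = -26.83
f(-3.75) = 1.95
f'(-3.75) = -0.14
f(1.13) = 0.19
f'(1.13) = -0.33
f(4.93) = -0.09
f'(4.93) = -0.01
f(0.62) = 0.46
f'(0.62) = -0.83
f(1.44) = 0.11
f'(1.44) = -0.22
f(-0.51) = -3.15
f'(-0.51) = -12.96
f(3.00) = -0.05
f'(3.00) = -0.04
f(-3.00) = 1.33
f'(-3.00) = -1.39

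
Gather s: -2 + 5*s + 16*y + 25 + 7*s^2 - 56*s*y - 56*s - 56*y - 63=7*s^2 + s*(-56*y - 51) - 40*y - 40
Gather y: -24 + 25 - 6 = -5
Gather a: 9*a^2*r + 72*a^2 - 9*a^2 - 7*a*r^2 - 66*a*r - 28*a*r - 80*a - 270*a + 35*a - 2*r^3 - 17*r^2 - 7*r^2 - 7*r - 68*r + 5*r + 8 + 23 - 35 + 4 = a^2*(9*r + 63) + a*(-7*r^2 - 94*r - 315) - 2*r^3 - 24*r^2 - 70*r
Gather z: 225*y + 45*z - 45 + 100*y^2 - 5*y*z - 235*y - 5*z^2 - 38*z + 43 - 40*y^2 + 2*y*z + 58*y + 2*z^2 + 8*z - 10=60*y^2 + 48*y - 3*z^2 + z*(15 - 3*y) - 12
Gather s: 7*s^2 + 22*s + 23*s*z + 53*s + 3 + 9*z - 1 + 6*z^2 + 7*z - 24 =7*s^2 + s*(23*z + 75) + 6*z^2 + 16*z - 22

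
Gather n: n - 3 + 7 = n + 4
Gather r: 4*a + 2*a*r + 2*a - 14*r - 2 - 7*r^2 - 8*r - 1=6*a - 7*r^2 + r*(2*a - 22) - 3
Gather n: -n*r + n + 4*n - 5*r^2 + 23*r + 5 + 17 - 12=n*(5 - r) - 5*r^2 + 23*r + 10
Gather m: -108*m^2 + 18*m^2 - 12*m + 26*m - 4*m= -90*m^2 + 10*m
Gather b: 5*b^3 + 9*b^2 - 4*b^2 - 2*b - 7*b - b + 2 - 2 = 5*b^3 + 5*b^2 - 10*b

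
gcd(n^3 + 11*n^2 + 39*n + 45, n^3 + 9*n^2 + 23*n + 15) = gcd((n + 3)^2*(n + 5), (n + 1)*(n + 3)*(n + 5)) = n^2 + 8*n + 15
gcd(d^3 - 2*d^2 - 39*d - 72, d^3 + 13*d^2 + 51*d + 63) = d^2 + 6*d + 9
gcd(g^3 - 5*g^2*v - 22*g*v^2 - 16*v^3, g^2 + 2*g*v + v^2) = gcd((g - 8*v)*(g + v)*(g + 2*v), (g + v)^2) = g + v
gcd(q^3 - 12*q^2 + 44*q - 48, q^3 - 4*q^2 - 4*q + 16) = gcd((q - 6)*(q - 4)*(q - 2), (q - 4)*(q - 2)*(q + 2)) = q^2 - 6*q + 8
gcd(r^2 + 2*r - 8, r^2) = 1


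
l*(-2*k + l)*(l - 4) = -2*k*l^2 + 8*k*l + l^3 - 4*l^2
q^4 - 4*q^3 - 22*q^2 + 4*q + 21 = (q - 7)*(q - 1)*(q + 1)*(q + 3)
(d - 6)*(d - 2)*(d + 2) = d^3 - 6*d^2 - 4*d + 24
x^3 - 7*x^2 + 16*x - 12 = (x - 3)*(x - 2)^2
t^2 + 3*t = t*(t + 3)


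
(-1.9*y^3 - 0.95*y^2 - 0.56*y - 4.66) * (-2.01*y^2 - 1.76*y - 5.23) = 3.819*y^5 + 5.2535*y^4 + 12.7346*y^3 + 15.3207*y^2 + 11.1304*y + 24.3718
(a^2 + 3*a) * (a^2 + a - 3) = a^4 + 4*a^3 - 9*a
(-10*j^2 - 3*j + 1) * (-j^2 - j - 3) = 10*j^4 + 13*j^3 + 32*j^2 + 8*j - 3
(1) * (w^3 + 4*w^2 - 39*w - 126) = w^3 + 4*w^2 - 39*w - 126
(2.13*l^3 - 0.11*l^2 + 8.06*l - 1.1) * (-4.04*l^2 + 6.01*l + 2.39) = -8.6052*l^5 + 13.2457*l^4 - 28.1328*l^3 + 52.6217*l^2 + 12.6524*l - 2.629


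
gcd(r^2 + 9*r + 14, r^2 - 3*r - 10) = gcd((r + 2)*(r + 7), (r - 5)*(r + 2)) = r + 2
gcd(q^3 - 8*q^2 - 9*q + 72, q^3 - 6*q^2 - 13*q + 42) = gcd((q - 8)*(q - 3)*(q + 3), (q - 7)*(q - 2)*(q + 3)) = q + 3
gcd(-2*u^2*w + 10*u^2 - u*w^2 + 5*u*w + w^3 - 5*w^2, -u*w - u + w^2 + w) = 1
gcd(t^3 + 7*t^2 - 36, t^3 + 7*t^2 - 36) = t^3 + 7*t^2 - 36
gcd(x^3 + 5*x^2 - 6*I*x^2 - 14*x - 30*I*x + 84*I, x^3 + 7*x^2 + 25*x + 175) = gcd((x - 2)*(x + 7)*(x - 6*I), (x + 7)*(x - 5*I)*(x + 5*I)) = x + 7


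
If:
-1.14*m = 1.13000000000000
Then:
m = -0.99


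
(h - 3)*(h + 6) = h^2 + 3*h - 18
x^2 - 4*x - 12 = (x - 6)*(x + 2)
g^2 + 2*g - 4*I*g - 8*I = (g + 2)*(g - 4*I)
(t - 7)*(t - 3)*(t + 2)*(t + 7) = t^4 - t^3 - 55*t^2 + 49*t + 294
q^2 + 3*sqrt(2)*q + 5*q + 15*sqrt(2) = (q + 5)*(q + 3*sqrt(2))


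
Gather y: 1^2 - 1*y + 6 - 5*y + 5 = 12 - 6*y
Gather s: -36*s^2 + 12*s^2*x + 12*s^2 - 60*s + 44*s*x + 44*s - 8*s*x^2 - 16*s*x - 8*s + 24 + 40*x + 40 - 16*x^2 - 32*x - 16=s^2*(12*x - 24) + s*(-8*x^2 + 28*x - 24) - 16*x^2 + 8*x + 48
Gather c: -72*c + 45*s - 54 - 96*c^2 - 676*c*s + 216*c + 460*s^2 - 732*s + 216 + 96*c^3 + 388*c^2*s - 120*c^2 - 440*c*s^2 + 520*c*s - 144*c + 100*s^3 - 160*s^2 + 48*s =96*c^3 + c^2*(388*s - 216) + c*(-440*s^2 - 156*s) + 100*s^3 + 300*s^2 - 639*s + 162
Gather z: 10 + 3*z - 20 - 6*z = -3*z - 10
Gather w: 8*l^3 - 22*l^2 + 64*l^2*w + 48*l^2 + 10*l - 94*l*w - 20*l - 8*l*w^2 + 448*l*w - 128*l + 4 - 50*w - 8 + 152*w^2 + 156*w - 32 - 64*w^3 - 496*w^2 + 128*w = 8*l^3 + 26*l^2 - 138*l - 64*w^3 + w^2*(-8*l - 344) + w*(64*l^2 + 354*l + 234) - 36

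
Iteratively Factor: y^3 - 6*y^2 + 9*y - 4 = (y - 4)*(y^2 - 2*y + 1) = (y - 4)*(y - 1)*(y - 1)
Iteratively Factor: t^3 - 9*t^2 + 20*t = (t)*(t^2 - 9*t + 20) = t*(t - 4)*(t - 5)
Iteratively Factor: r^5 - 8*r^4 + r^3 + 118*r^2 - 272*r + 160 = (r + 4)*(r^4 - 12*r^3 + 49*r^2 - 78*r + 40) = (r - 1)*(r + 4)*(r^3 - 11*r^2 + 38*r - 40) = (r - 2)*(r - 1)*(r + 4)*(r^2 - 9*r + 20) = (r - 4)*(r - 2)*(r - 1)*(r + 4)*(r - 5)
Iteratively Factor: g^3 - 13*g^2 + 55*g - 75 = (g - 5)*(g^2 - 8*g + 15) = (g - 5)*(g - 3)*(g - 5)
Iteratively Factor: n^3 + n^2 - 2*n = (n - 1)*(n^2 + 2*n) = (n - 1)*(n + 2)*(n)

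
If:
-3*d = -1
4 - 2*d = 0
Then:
No Solution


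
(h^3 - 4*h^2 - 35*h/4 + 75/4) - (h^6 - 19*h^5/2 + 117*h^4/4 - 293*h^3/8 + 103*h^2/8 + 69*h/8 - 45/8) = -h^6 + 19*h^5/2 - 117*h^4/4 + 301*h^3/8 - 135*h^2/8 - 139*h/8 + 195/8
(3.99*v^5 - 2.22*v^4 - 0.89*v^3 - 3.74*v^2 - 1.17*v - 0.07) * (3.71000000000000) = 14.8029*v^5 - 8.2362*v^4 - 3.3019*v^3 - 13.8754*v^2 - 4.3407*v - 0.2597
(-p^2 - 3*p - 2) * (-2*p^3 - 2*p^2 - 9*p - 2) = 2*p^5 + 8*p^4 + 19*p^3 + 33*p^2 + 24*p + 4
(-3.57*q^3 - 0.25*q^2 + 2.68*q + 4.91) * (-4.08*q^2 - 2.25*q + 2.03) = 14.5656*q^5 + 9.0525*q^4 - 17.619*q^3 - 26.5703*q^2 - 5.6071*q + 9.9673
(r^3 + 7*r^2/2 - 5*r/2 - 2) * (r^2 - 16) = r^5 + 7*r^4/2 - 37*r^3/2 - 58*r^2 + 40*r + 32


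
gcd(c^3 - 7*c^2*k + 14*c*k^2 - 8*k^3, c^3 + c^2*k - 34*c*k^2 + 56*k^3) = c^2 - 6*c*k + 8*k^2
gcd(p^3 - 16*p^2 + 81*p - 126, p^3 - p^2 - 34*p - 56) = p - 7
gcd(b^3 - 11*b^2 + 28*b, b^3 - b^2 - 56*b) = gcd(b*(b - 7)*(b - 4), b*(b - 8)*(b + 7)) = b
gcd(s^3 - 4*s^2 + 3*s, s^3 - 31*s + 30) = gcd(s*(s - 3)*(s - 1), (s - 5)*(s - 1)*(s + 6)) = s - 1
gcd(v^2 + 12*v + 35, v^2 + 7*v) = v + 7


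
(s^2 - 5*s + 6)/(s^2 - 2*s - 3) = (s - 2)/(s + 1)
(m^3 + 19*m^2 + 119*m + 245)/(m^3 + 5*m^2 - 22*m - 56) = (m^2 + 12*m + 35)/(m^2 - 2*m - 8)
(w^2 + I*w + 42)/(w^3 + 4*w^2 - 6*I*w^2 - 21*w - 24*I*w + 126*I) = (w + 7*I)/(w^2 + 4*w - 21)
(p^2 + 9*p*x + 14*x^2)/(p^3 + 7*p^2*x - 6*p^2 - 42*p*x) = (p + 2*x)/(p*(p - 6))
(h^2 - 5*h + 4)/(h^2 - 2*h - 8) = (h - 1)/(h + 2)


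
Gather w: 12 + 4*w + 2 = 4*w + 14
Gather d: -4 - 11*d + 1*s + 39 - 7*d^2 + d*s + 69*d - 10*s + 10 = -7*d^2 + d*(s + 58) - 9*s + 45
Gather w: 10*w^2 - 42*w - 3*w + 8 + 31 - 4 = 10*w^2 - 45*w + 35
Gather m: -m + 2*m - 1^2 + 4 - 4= m - 1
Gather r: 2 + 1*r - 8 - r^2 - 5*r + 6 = -r^2 - 4*r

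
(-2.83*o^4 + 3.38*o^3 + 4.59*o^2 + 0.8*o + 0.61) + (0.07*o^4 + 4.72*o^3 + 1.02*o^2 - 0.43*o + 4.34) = -2.76*o^4 + 8.1*o^3 + 5.61*o^2 + 0.37*o + 4.95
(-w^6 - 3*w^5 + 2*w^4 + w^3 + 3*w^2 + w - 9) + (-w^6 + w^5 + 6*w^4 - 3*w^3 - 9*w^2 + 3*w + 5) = -2*w^6 - 2*w^5 + 8*w^4 - 2*w^3 - 6*w^2 + 4*w - 4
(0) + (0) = 0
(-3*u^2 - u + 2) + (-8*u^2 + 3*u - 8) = -11*u^2 + 2*u - 6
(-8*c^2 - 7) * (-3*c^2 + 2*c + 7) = 24*c^4 - 16*c^3 - 35*c^2 - 14*c - 49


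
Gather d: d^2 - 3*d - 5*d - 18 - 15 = d^2 - 8*d - 33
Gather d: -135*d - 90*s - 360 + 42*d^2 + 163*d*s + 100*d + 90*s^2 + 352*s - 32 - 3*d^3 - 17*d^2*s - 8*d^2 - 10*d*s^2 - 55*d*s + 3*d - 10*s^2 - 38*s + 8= -3*d^3 + d^2*(34 - 17*s) + d*(-10*s^2 + 108*s - 32) + 80*s^2 + 224*s - 384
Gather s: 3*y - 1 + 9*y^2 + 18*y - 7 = 9*y^2 + 21*y - 8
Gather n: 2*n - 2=2*n - 2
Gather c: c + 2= c + 2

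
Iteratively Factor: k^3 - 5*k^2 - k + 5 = (k - 5)*(k^2 - 1) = (k - 5)*(k - 1)*(k + 1)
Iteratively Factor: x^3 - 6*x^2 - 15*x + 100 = (x - 5)*(x^2 - x - 20) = (x - 5)*(x + 4)*(x - 5)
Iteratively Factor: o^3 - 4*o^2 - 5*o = (o - 5)*(o^2 + o) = (o - 5)*(o + 1)*(o)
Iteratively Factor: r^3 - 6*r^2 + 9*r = (r)*(r^2 - 6*r + 9) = r*(r - 3)*(r - 3)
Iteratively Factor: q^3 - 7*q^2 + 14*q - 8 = (q - 4)*(q^2 - 3*q + 2) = (q - 4)*(q - 2)*(q - 1)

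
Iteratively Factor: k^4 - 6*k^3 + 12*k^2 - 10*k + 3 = (k - 1)*(k^3 - 5*k^2 + 7*k - 3) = (k - 1)^2*(k^2 - 4*k + 3) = (k - 3)*(k - 1)^2*(k - 1)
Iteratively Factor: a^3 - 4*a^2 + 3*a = (a)*(a^2 - 4*a + 3) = a*(a - 3)*(a - 1)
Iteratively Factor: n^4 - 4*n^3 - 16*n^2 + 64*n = (n - 4)*(n^3 - 16*n) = (n - 4)*(n + 4)*(n^2 - 4*n) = (n - 4)^2*(n + 4)*(n)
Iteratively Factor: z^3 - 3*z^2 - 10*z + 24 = (z + 3)*(z^2 - 6*z + 8) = (z - 2)*(z + 3)*(z - 4)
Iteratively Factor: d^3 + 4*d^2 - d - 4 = (d + 1)*(d^2 + 3*d - 4) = (d + 1)*(d + 4)*(d - 1)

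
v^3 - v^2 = v^2*(v - 1)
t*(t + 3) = t^2 + 3*t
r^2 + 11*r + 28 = (r + 4)*(r + 7)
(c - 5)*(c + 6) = c^2 + c - 30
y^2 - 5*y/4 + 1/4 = (y - 1)*(y - 1/4)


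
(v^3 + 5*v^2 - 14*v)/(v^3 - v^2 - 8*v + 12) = v*(v + 7)/(v^2 + v - 6)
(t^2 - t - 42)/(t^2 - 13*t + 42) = (t + 6)/(t - 6)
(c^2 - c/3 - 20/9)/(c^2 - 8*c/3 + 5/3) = (c + 4/3)/(c - 1)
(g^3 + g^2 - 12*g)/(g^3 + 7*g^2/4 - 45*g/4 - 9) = 4*g/(4*g + 3)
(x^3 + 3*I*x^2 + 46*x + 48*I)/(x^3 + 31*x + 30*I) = (x + 8*I)/(x + 5*I)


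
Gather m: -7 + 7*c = 7*c - 7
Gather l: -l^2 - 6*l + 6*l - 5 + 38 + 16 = 49 - l^2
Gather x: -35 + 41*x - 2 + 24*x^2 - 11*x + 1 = 24*x^2 + 30*x - 36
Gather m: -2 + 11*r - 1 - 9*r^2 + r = -9*r^2 + 12*r - 3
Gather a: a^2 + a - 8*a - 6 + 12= a^2 - 7*a + 6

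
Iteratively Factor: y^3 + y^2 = (y)*(y^2 + y) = y^2*(y + 1)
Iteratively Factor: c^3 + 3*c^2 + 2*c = (c + 2)*(c^2 + c) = c*(c + 2)*(c + 1)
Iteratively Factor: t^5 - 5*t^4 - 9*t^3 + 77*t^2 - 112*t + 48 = (t - 1)*(t^4 - 4*t^3 - 13*t^2 + 64*t - 48) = (t - 1)^2*(t^3 - 3*t^2 - 16*t + 48) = (t - 3)*(t - 1)^2*(t^2 - 16) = (t - 4)*(t - 3)*(t - 1)^2*(t + 4)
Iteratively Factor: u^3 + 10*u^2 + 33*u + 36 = (u + 4)*(u^2 + 6*u + 9) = (u + 3)*(u + 4)*(u + 3)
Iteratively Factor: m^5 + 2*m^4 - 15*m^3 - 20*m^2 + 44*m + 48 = (m + 4)*(m^4 - 2*m^3 - 7*m^2 + 8*m + 12) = (m + 2)*(m + 4)*(m^3 - 4*m^2 + m + 6) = (m - 3)*(m + 2)*(m + 4)*(m^2 - m - 2) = (m - 3)*(m + 1)*(m + 2)*(m + 4)*(m - 2)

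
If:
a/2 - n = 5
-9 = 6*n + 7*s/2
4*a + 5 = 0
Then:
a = -5/4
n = -45/8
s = 99/14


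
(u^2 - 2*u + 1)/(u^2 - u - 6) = (-u^2 + 2*u - 1)/(-u^2 + u + 6)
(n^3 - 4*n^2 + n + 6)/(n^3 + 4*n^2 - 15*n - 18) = (n - 2)/(n + 6)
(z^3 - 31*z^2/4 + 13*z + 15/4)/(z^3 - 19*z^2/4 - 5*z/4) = (z - 3)/z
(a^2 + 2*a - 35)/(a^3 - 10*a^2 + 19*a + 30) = (a + 7)/(a^2 - 5*a - 6)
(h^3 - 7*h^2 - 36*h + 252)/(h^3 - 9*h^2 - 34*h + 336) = (h - 6)/(h - 8)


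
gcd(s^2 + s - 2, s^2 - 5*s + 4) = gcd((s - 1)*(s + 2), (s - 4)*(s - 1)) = s - 1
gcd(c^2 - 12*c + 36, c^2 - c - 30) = c - 6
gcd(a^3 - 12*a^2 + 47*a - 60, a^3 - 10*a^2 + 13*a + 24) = a - 3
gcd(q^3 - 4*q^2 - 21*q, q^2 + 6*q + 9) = q + 3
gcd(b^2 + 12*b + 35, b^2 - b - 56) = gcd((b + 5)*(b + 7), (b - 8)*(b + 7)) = b + 7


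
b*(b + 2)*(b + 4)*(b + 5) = b^4 + 11*b^3 + 38*b^2 + 40*b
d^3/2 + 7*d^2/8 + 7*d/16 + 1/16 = (d/2 + 1/2)*(d + 1/4)*(d + 1/2)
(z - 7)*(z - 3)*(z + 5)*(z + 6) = z^4 + z^3 - 59*z^2 - 69*z + 630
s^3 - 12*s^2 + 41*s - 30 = (s - 6)*(s - 5)*(s - 1)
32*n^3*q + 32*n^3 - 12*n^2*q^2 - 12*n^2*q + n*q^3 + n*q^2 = (-8*n + q)*(-4*n + q)*(n*q + n)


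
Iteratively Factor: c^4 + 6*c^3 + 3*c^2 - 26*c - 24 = (c + 1)*(c^3 + 5*c^2 - 2*c - 24) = (c + 1)*(c + 4)*(c^2 + c - 6) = (c - 2)*(c + 1)*(c + 4)*(c + 3)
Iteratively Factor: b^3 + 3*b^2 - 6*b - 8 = (b + 4)*(b^2 - b - 2) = (b + 1)*(b + 4)*(b - 2)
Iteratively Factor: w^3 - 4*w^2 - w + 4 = (w - 1)*(w^2 - 3*w - 4) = (w - 4)*(w - 1)*(w + 1)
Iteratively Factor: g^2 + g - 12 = (g - 3)*(g + 4)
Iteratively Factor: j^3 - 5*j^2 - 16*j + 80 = (j - 5)*(j^2 - 16) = (j - 5)*(j + 4)*(j - 4)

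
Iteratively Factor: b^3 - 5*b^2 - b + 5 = (b + 1)*(b^2 - 6*b + 5) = (b - 1)*(b + 1)*(b - 5)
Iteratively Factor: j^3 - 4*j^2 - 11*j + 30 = (j - 2)*(j^2 - 2*j - 15) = (j - 5)*(j - 2)*(j + 3)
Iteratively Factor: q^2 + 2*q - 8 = (q + 4)*(q - 2)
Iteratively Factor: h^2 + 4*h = (h)*(h + 4)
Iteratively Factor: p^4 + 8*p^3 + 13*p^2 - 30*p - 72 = (p + 3)*(p^3 + 5*p^2 - 2*p - 24) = (p + 3)^2*(p^2 + 2*p - 8) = (p + 3)^2*(p + 4)*(p - 2)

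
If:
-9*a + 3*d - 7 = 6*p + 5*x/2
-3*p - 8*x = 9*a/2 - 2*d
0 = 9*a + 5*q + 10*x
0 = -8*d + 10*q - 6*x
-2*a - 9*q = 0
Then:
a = -2520/3947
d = -791/3947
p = -6146/11841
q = 560/3947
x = 1988/3947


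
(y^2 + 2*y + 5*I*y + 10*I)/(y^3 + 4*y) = (y^2 + y*(2 + 5*I) + 10*I)/(y*(y^2 + 4))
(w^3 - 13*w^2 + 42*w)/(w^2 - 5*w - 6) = w*(w - 7)/(w + 1)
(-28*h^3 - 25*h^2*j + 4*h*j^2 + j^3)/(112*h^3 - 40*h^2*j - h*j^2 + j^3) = (-h - j)/(4*h - j)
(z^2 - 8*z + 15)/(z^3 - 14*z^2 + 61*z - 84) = (z - 5)/(z^2 - 11*z + 28)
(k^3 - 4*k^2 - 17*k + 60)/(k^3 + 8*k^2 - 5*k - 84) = (k - 5)/(k + 7)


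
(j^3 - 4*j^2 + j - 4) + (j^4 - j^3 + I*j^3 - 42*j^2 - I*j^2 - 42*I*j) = j^4 + I*j^3 - 46*j^2 - I*j^2 + j - 42*I*j - 4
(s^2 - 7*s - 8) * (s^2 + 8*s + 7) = s^4 + s^3 - 57*s^2 - 113*s - 56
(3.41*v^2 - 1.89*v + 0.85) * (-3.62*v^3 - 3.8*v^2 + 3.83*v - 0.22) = -12.3442*v^5 - 6.1162*v^4 + 17.1653*v^3 - 11.2189*v^2 + 3.6713*v - 0.187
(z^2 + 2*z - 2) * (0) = 0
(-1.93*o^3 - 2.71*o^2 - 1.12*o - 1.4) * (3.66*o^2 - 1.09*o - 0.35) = -7.0638*o^5 - 7.8149*o^4 - 0.469800000000001*o^3 - 2.9547*o^2 + 1.918*o + 0.49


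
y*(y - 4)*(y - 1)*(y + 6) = y^4 + y^3 - 26*y^2 + 24*y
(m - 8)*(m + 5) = m^2 - 3*m - 40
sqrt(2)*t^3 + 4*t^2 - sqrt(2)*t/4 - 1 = (t - 1/2)*(t + 2*sqrt(2))*(sqrt(2)*t + sqrt(2)/2)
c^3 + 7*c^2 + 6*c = c*(c + 1)*(c + 6)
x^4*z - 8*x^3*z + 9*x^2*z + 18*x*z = x*(x - 6)*(x - 3)*(x*z + z)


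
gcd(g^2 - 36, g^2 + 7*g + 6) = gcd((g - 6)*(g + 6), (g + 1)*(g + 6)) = g + 6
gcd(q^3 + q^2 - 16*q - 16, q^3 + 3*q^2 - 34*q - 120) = q + 4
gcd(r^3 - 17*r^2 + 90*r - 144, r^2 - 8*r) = r - 8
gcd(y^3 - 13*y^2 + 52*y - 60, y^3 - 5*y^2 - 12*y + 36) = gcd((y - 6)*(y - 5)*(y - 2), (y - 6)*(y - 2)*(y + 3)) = y^2 - 8*y + 12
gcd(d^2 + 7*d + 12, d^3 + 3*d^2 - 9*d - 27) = d + 3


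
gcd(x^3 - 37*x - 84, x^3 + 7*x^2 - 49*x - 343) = x - 7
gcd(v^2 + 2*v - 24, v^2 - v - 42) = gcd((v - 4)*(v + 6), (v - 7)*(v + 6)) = v + 6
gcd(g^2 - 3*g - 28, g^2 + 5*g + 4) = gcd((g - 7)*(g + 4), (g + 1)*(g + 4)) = g + 4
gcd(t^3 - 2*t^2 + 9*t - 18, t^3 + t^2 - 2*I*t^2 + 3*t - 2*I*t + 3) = t - 3*I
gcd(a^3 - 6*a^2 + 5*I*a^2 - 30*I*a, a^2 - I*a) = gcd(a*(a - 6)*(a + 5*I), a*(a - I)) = a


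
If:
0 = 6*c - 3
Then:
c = 1/2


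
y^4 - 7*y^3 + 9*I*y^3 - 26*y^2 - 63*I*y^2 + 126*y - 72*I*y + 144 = (y - 8)*(y + 1)*(y + 3*I)*(y + 6*I)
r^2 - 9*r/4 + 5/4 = (r - 5/4)*(r - 1)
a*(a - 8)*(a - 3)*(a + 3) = a^4 - 8*a^3 - 9*a^2 + 72*a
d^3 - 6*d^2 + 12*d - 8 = (d - 2)^3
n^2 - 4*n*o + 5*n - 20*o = (n + 5)*(n - 4*o)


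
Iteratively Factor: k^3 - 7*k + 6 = (k + 3)*(k^2 - 3*k + 2) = (k - 1)*(k + 3)*(k - 2)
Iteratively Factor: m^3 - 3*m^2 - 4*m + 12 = (m + 2)*(m^2 - 5*m + 6) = (m - 3)*(m + 2)*(m - 2)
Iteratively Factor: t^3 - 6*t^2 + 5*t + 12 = (t - 4)*(t^2 - 2*t - 3) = (t - 4)*(t + 1)*(t - 3)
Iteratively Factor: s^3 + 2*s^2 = (s)*(s^2 + 2*s) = s^2*(s + 2)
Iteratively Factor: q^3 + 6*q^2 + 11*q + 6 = (q + 2)*(q^2 + 4*q + 3) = (q + 2)*(q + 3)*(q + 1)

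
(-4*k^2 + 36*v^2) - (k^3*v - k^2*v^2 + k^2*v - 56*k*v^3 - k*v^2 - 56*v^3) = -k^3*v + k^2*v^2 - k^2*v - 4*k^2 + 56*k*v^3 + k*v^2 + 56*v^3 + 36*v^2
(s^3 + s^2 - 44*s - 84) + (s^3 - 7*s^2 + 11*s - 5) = 2*s^3 - 6*s^2 - 33*s - 89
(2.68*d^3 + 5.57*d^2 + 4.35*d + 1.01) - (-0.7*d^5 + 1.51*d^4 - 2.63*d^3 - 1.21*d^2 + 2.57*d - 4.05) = 0.7*d^5 - 1.51*d^4 + 5.31*d^3 + 6.78*d^2 + 1.78*d + 5.06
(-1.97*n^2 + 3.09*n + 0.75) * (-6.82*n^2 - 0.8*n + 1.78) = 13.4354*n^4 - 19.4978*n^3 - 11.0936*n^2 + 4.9002*n + 1.335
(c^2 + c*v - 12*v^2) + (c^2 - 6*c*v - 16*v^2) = 2*c^2 - 5*c*v - 28*v^2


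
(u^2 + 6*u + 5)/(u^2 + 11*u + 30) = (u + 1)/(u + 6)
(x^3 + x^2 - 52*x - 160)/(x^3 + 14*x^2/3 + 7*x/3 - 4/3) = 3*(x^2 - 3*x - 40)/(3*x^2 + 2*x - 1)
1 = 1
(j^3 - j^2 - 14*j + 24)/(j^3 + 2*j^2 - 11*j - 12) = (j - 2)/(j + 1)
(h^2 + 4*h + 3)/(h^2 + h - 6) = (h + 1)/(h - 2)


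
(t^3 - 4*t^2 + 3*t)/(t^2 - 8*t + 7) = t*(t - 3)/(t - 7)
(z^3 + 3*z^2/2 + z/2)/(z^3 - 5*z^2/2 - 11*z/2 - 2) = z/(z - 4)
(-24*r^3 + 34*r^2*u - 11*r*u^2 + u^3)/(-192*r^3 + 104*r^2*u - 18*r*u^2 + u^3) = (r - u)/(8*r - u)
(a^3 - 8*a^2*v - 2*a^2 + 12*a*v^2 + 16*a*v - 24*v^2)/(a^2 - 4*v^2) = (a^2 - 6*a*v - 2*a + 12*v)/(a + 2*v)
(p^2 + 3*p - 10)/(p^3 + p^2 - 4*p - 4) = (p + 5)/(p^2 + 3*p + 2)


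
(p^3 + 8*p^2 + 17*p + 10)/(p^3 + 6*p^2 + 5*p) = (p + 2)/p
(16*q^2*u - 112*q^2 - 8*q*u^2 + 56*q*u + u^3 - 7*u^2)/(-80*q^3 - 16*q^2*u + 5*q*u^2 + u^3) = (-4*q*u + 28*q + u^2 - 7*u)/(20*q^2 + 9*q*u + u^2)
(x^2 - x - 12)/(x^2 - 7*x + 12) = (x + 3)/(x - 3)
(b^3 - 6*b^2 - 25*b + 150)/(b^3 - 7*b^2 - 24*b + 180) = (b - 5)/(b - 6)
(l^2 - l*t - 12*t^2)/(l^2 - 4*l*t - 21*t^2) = (-l + 4*t)/(-l + 7*t)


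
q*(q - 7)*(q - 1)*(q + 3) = q^4 - 5*q^3 - 17*q^2 + 21*q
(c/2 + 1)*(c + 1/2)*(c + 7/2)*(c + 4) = c^4/2 + 5*c^3 + 135*c^2/8 + 85*c/4 + 7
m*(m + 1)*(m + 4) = m^3 + 5*m^2 + 4*m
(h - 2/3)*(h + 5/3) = h^2 + h - 10/9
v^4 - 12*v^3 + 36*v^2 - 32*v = v*(v - 8)*(v - 2)^2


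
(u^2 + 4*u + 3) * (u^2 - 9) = u^4 + 4*u^3 - 6*u^2 - 36*u - 27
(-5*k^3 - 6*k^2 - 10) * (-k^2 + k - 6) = 5*k^5 + k^4 + 24*k^3 + 46*k^2 - 10*k + 60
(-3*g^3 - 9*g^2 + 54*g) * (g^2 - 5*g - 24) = -3*g^5 + 6*g^4 + 171*g^3 - 54*g^2 - 1296*g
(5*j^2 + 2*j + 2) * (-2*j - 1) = -10*j^3 - 9*j^2 - 6*j - 2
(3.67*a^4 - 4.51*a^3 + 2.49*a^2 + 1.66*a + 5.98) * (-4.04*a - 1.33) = -14.8268*a^5 + 13.3393*a^4 - 4.0613*a^3 - 10.0181*a^2 - 26.367*a - 7.9534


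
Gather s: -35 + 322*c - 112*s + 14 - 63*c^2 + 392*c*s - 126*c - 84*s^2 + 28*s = -63*c^2 + 196*c - 84*s^2 + s*(392*c - 84) - 21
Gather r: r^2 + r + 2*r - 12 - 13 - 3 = r^2 + 3*r - 28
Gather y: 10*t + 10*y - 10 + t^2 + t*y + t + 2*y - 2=t^2 + 11*t + y*(t + 12) - 12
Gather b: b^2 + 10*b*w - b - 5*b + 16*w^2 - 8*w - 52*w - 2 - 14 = b^2 + b*(10*w - 6) + 16*w^2 - 60*w - 16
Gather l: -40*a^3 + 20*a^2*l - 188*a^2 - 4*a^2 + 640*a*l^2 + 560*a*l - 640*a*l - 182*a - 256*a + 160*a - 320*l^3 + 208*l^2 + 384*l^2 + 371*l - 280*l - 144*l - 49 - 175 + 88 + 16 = -40*a^3 - 192*a^2 - 278*a - 320*l^3 + l^2*(640*a + 592) + l*(20*a^2 - 80*a - 53) - 120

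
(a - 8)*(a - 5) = a^2 - 13*a + 40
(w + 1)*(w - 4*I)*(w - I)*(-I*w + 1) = -I*w^4 - 4*w^3 - I*w^3 - 4*w^2 - I*w^2 - 4*w - I*w - 4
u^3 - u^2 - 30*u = u*(u - 6)*(u + 5)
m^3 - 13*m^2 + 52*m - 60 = (m - 6)*(m - 5)*(m - 2)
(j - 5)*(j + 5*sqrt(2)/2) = j^2 - 5*j + 5*sqrt(2)*j/2 - 25*sqrt(2)/2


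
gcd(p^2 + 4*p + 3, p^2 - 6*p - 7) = p + 1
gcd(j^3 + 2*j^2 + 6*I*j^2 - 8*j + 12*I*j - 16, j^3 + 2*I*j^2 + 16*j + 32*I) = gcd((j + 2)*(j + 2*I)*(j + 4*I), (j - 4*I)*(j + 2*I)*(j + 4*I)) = j^2 + 6*I*j - 8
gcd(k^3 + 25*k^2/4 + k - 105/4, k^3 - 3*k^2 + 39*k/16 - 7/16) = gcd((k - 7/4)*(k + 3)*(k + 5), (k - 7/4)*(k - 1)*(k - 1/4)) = k - 7/4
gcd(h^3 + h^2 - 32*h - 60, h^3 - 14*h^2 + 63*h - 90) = h - 6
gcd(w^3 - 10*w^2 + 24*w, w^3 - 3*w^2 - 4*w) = w^2 - 4*w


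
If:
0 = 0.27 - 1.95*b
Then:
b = 0.14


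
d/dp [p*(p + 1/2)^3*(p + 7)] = 5*p^4 + 34*p^3 + 135*p^2/4 + 43*p/4 + 7/8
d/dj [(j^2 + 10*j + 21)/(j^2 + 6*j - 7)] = -4/(j^2 - 2*j + 1)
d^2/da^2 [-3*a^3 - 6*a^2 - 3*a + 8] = -18*a - 12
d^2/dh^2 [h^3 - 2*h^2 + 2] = 6*h - 4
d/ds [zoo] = 0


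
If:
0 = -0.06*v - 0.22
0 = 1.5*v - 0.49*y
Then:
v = -3.67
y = -11.22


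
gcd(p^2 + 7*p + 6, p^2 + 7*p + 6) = p^2 + 7*p + 6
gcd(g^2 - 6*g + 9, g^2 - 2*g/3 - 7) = g - 3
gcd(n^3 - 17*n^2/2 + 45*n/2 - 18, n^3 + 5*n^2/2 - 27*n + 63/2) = n^2 - 9*n/2 + 9/2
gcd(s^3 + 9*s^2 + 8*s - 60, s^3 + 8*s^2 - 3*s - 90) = s^2 + 11*s + 30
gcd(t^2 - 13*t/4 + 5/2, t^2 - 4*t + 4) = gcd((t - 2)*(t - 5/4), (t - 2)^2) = t - 2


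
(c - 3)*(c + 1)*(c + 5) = c^3 + 3*c^2 - 13*c - 15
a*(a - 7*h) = a^2 - 7*a*h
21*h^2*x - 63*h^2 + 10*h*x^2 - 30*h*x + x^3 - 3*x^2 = (3*h + x)*(7*h + x)*(x - 3)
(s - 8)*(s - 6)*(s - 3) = s^3 - 17*s^2 + 90*s - 144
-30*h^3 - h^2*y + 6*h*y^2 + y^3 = (-2*h + y)*(3*h + y)*(5*h + y)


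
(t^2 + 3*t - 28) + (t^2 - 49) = 2*t^2 + 3*t - 77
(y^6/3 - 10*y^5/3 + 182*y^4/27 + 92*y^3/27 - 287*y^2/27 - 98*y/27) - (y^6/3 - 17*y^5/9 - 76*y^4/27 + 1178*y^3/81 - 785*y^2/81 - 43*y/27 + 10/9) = -13*y^5/9 + 86*y^4/9 - 902*y^3/81 - 76*y^2/81 - 55*y/27 - 10/9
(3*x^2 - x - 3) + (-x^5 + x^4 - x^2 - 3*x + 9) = -x^5 + x^4 + 2*x^2 - 4*x + 6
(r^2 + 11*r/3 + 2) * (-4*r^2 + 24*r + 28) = -4*r^4 + 28*r^3/3 + 108*r^2 + 452*r/3 + 56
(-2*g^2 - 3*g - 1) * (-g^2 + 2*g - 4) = 2*g^4 - g^3 + 3*g^2 + 10*g + 4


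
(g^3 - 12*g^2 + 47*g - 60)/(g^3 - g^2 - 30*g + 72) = (g - 5)/(g + 6)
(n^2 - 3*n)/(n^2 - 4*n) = (n - 3)/(n - 4)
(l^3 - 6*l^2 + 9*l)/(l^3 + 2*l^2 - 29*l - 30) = l*(l^2 - 6*l + 9)/(l^3 + 2*l^2 - 29*l - 30)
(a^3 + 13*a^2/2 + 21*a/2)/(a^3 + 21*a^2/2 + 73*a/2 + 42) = a/(a + 4)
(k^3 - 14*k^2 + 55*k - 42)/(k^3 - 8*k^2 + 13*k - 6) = (k - 7)/(k - 1)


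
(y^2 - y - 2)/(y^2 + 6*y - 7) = (y^2 - y - 2)/(y^2 + 6*y - 7)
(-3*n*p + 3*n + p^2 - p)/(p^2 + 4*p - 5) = (-3*n + p)/(p + 5)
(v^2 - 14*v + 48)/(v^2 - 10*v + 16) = (v - 6)/(v - 2)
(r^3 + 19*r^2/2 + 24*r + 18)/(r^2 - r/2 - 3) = (r^2 + 8*r + 12)/(r - 2)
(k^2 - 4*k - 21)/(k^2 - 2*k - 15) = (k - 7)/(k - 5)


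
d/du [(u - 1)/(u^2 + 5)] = (u^2 - 2*u*(u - 1) + 5)/(u^2 + 5)^2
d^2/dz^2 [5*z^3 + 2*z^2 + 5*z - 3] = 30*z + 4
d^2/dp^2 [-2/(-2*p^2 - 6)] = 6*(p^2 - 1)/(p^2 + 3)^3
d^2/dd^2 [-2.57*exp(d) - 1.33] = -2.57*exp(d)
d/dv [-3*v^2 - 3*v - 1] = -6*v - 3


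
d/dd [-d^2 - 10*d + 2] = -2*d - 10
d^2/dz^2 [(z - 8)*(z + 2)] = 2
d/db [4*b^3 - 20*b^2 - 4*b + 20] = 12*b^2 - 40*b - 4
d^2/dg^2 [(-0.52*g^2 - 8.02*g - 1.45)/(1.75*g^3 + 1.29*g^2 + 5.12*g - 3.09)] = (-3.185*g^6 - 147.3675*g^5 - 133.9632*g^4 + 32.154628*g^3 - 625.284102*g^2 - 296.318142*g - 351.277106)/(5.359375*g^9 + 11.851875*g^8 + 55.776525*g^7 + 43.107714*g^6 + 121.332126*g^5 - 80.094879*g^4 + 61.892261*g^3 - 206.056341*g^2 + 146.658816*g - 29.503629)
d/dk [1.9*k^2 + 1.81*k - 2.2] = 3.8*k + 1.81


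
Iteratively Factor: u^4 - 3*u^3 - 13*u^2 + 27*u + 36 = (u - 4)*(u^3 + u^2 - 9*u - 9) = (u - 4)*(u - 3)*(u^2 + 4*u + 3) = (u - 4)*(u - 3)*(u + 3)*(u + 1)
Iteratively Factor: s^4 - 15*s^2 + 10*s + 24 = (s + 4)*(s^3 - 4*s^2 + s + 6) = (s - 2)*(s + 4)*(s^2 - 2*s - 3) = (s - 3)*(s - 2)*(s + 4)*(s + 1)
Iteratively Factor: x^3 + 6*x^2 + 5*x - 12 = (x + 3)*(x^2 + 3*x - 4) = (x - 1)*(x + 3)*(x + 4)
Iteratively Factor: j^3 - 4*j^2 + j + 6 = (j - 3)*(j^2 - j - 2) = (j - 3)*(j + 1)*(j - 2)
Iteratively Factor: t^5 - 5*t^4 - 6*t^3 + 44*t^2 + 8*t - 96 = (t - 2)*(t^4 - 3*t^3 - 12*t^2 + 20*t + 48) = (t - 2)*(t + 2)*(t^3 - 5*t^2 - 2*t + 24) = (t - 2)*(t + 2)^2*(t^2 - 7*t + 12) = (t - 4)*(t - 2)*(t + 2)^2*(t - 3)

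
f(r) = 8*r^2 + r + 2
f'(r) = 16*r + 1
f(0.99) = 10.83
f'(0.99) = 16.84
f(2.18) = 42.20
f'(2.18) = 35.88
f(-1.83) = 26.96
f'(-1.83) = -28.28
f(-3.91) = 120.39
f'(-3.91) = -61.56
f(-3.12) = 76.76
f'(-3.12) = -48.92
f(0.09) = 2.15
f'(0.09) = 2.44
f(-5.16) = 209.84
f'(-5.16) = -81.56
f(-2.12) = 35.84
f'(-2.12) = -32.92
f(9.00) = 659.00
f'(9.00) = 145.00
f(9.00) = 659.00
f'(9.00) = 145.00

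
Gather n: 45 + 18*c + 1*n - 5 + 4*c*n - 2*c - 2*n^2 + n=16*c - 2*n^2 + n*(4*c + 2) + 40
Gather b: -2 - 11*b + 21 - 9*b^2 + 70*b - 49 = -9*b^2 + 59*b - 30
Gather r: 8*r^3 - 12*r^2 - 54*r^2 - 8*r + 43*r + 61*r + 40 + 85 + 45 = 8*r^3 - 66*r^2 + 96*r + 170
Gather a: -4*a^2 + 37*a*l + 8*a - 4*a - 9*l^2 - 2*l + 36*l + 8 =-4*a^2 + a*(37*l + 4) - 9*l^2 + 34*l + 8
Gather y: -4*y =-4*y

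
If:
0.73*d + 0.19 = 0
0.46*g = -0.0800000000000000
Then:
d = -0.26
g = -0.17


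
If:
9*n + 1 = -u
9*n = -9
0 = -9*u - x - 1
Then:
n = -1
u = 8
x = -73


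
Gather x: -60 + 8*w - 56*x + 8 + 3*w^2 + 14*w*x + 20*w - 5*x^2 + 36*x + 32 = 3*w^2 + 28*w - 5*x^2 + x*(14*w - 20) - 20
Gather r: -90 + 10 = -80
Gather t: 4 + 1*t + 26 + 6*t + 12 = 7*t + 42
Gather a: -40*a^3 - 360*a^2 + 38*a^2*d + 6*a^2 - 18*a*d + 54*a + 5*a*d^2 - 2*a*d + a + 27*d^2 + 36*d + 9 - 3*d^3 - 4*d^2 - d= -40*a^3 + a^2*(38*d - 354) + a*(5*d^2 - 20*d + 55) - 3*d^3 + 23*d^2 + 35*d + 9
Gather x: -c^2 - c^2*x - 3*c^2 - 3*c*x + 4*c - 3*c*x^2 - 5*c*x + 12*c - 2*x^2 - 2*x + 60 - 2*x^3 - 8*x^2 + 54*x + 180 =-4*c^2 + 16*c - 2*x^3 + x^2*(-3*c - 10) + x*(-c^2 - 8*c + 52) + 240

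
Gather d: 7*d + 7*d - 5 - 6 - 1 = 14*d - 12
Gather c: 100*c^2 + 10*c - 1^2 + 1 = 100*c^2 + 10*c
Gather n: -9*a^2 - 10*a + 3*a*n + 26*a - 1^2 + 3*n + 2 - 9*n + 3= -9*a^2 + 16*a + n*(3*a - 6) + 4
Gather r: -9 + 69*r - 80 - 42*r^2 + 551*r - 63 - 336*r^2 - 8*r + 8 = -378*r^2 + 612*r - 144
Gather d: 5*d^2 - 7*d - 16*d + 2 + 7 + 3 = 5*d^2 - 23*d + 12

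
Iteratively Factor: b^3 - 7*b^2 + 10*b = (b - 5)*(b^2 - 2*b) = b*(b - 5)*(b - 2)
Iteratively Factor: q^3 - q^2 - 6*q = (q)*(q^2 - q - 6) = q*(q - 3)*(q + 2)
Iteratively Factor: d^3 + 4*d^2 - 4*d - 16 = (d + 2)*(d^2 + 2*d - 8) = (d + 2)*(d + 4)*(d - 2)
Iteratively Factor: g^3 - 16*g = (g + 4)*(g^2 - 4*g) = (g - 4)*(g + 4)*(g)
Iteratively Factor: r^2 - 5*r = (r)*(r - 5)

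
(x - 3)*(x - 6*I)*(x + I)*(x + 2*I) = x^4 - 3*x^3 - 3*I*x^3 + 16*x^2 + 9*I*x^2 - 48*x + 12*I*x - 36*I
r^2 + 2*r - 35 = (r - 5)*(r + 7)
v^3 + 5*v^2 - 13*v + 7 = (v - 1)^2*(v + 7)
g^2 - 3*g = g*(g - 3)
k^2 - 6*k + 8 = (k - 4)*(k - 2)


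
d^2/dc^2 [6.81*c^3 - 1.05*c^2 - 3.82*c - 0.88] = 40.86*c - 2.1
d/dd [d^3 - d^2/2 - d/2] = 3*d^2 - d - 1/2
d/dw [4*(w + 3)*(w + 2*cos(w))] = 4*w - 4*(w + 3)*(2*sin(w) - 1) + 8*cos(w)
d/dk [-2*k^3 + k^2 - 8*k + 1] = -6*k^2 + 2*k - 8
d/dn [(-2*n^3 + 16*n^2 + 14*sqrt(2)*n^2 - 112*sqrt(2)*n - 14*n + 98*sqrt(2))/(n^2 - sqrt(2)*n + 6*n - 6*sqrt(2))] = 2*(-n^4 - 12*n^3 + 2*sqrt(2)*n^3 + 41*n^2 + 108*sqrt(2)*n^2 - 194*sqrt(2)*n - 168*n - 252*sqrt(2) + 770)/(n^4 - 2*sqrt(2)*n^3 + 12*n^3 - 24*sqrt(2)*n^2 + 38*n^2 - 72*sqrt(2)*n + 24*n + 72)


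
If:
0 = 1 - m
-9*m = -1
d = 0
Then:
No Solution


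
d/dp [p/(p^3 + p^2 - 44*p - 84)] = (p^3 + p^2 - p*(3*p^2 + 2*p - 44) - 44*p - 84)/(p^3 + p^2 - 44*p - 84)^2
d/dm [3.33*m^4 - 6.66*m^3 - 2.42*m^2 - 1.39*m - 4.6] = 13.32*m^3 - 19.98*m^2 - 4.84*m - 1.39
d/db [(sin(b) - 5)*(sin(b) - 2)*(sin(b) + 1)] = 3*(sin(b)^2 - 4*sin(b) + 1)*cos(b)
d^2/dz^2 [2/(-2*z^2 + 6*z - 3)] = 8*(2*z^2 - 6*z - 2*(2*z - 3)^2 + 3)/(2*z^2 - 6*z + 3)^3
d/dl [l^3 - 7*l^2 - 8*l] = 3*l^2 - 14*l - 8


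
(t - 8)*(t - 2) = t^2 - 10*t + 16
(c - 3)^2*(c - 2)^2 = c^4 - 10*c^3 + 37*c^2 - 60*c + 36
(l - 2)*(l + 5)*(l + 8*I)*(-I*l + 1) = -I*l^4 + 9*l^3 - 3*I*l^3 + 27*l^2 + 18*I*l^2 - 90*l + 24*I*l - 80*I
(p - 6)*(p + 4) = p^2 - 2*p - 24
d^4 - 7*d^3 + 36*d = d*(d - 6)*(d - 3)*(d + 2)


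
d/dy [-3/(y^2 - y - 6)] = 3*(2*y - 1)/(-y^2 + y + 6)^2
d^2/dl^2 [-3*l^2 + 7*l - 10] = -6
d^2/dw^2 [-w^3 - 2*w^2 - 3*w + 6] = -6*w - 4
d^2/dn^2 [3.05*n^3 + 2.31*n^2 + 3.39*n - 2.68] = 18.3*n + 4.62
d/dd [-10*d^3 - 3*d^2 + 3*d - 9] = -30*d^2 - 6*d + 3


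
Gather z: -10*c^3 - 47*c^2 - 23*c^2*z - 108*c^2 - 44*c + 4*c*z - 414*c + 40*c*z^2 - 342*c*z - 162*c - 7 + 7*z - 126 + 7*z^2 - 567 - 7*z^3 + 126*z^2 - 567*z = -10*c^3 - 155*c^2 - 620*c - 7*z^3 + z^2*(40*c + 133) + z*(-23*c^2 - 338*c - 560) - 700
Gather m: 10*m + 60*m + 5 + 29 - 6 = 70*m + 28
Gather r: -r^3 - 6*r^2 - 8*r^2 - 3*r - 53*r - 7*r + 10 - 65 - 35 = -r^3 - 14*r^2 - 63*r - 90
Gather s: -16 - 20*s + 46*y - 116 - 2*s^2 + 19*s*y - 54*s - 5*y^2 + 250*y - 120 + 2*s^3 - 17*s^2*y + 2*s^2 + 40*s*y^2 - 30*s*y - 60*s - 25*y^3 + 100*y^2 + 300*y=2*s^3 - 17*s^2*y + s*(40*y^2 - 11*y - 134) - 25*y^3 + 95*y^2 + 596*y - 252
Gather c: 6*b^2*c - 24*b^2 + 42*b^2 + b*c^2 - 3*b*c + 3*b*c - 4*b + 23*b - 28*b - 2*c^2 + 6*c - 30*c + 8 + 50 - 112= 18*b^2 - 9*b + c^2*(b - 2) + c*(6*b^2 - 24) - 54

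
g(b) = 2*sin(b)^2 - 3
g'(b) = 4*sin(b)*cos(b)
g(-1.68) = -1.02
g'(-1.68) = 0.43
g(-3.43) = -2.84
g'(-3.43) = -1.09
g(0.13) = -2.97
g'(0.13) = 0.51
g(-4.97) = -1.13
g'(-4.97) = 0.99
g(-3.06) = -2.99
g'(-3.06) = 0.32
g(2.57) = -2.41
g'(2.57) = -1.82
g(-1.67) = -1.02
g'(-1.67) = 0.39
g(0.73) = -2.11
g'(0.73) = 1.99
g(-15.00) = -2.15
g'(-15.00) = 1.98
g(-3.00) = -2.96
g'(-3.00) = 0.56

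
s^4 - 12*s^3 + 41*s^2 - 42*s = s*(s - 7)*(s - 3)*(s - 2)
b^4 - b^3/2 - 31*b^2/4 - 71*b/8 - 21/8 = (b - 7/2)*(b + 1/2)*(b + 1)*(b + 3/2)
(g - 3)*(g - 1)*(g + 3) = g^3 - g^2 - 9*g + 9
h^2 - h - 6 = (h - 3)*(h + 2)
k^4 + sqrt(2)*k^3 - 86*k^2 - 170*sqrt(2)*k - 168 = (k - 7*sqrt(2))*(k + sqrt(2))^2*(k + 6*sqrt(2))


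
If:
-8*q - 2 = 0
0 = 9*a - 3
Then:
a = 1/3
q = -1/4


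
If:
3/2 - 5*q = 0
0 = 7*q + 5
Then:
No Solution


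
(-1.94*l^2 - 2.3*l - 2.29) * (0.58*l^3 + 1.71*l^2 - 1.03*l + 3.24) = -1.1252*l^5 - 4.6514*l^4 - 3.263*l^3 - 7.8325*l^2 - 5.0933*l - 7.4196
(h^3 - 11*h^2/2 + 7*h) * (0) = 0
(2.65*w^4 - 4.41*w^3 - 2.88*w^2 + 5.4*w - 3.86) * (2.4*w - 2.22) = 6.36*w^5 - 16.467*w^4 + 2.8782*w^3 + 19.3536*w^2 - 21.252*w + 8.5692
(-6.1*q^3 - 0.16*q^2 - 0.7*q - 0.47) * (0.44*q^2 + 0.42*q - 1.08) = -2.684*q^5 - 2.6324*q^4 + 6.2128*q^3 - 0.328*q^2 + 0.5586*q + 0.5076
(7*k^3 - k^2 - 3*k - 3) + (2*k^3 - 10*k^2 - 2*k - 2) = 9*k^3 - 11*k^2 - 5*k - 5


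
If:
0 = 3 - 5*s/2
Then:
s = 6/5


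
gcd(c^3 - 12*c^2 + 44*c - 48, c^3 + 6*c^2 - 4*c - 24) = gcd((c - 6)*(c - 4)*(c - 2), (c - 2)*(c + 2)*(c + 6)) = c - 2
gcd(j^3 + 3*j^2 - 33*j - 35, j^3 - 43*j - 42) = j + 1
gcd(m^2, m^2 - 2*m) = m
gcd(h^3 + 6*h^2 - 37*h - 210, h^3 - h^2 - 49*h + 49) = h + 7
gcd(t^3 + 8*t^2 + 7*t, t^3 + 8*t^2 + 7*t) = t^3 + 8*t^2 + 7*t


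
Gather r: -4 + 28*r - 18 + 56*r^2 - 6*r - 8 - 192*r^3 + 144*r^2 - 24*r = -192*r^3 + 200*r^2 - 2*r - 30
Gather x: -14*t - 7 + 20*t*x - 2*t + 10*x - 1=-16*t + x*(20*t + 10) - 8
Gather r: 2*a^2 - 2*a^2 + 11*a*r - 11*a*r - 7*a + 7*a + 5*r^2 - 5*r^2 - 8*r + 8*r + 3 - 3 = 0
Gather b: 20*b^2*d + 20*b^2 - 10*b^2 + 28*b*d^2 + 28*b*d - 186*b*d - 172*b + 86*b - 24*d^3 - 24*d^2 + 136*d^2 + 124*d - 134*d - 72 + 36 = b^2*(20*d + 10) + b*(28*d^2 - 158*d - 86) - 24*d^3 + 112*d^2 - 10*d - 36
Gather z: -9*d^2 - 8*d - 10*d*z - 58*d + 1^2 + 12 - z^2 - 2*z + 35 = -9*d^2 - 66*d - z^2 + z*(-10*d - 2) + 48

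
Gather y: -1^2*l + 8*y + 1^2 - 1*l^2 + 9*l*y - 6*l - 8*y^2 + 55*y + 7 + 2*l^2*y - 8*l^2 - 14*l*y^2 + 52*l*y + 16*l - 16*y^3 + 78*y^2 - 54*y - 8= -9*l^2 + 9*l - 16*y^3 + y^2*(70 - 14*l) + y*(2*l^2 + 61*l + 9)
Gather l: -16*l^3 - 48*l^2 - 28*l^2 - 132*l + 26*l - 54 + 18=-16*l^3 - 76*l^2 - 106*l - 36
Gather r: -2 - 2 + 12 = 8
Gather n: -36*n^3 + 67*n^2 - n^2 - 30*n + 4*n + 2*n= -36*n^3 + 66*n^2 - 24*n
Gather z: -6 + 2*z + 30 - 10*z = 24 - 8*z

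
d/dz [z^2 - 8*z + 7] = 2*z - 8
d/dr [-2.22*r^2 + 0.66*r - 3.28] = 0.66 - 4.44*r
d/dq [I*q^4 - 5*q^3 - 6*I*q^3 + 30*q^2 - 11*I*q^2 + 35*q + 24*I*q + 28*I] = 4*I*q^3 + q^2*(-15 - 18*I) + q*(60 - 22*I) + 35 + 24*I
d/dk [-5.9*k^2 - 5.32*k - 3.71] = -11.8*k - 5.32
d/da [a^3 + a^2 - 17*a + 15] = 3*a^2 + 2*a - 17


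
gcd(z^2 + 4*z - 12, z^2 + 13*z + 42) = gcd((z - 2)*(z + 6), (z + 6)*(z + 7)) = z + 6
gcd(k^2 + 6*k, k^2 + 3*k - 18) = k + 6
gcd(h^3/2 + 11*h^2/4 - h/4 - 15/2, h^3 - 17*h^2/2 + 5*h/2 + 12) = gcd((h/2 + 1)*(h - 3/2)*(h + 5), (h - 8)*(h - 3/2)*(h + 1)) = h - 3/2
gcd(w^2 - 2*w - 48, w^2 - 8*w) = w - 8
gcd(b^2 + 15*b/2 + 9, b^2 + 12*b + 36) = b + 6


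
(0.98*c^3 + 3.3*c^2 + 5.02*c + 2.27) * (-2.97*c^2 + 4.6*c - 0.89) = -2.9106*c^5 - 5.293*c^4 - 0.601600000000001*c^3 + 13.4131*c^2 + 5.9742*c - 2.0203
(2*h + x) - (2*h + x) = 0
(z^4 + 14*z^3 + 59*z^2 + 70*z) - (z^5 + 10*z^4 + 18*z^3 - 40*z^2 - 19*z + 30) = -z^5 - 9*z^4 - 4*z^3 + 99*z^2 + 89*z - 30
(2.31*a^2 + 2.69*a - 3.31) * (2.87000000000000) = 6.6297*a^2 + 7.7203*a - 9.4997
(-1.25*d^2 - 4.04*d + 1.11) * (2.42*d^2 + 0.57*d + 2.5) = -3.025*d^4 - 10.4893*d^3 - 2.7416*d^2 - 9.4673*d + 2.775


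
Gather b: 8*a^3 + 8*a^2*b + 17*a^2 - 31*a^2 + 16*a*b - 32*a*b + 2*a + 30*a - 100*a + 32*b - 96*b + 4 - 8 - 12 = 8*a^3 - 14*a^2 - 68*a + b*(8*a^2 - 16*a - 64) - 16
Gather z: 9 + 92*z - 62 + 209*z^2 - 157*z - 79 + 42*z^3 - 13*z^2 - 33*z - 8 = 42*z^3 + 196*z^2 - 98*z - 140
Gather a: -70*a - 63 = -70*a - 63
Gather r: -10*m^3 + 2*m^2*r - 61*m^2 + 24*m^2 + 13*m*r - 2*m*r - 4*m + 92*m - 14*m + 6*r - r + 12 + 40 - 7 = -10*m^3 - 37*m^2 + 74*m + r*(2*m^2 + 11*m + 5) + 45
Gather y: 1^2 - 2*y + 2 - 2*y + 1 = 4 - 4*y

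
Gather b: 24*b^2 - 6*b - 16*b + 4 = 24*b^2 - 22*b + 4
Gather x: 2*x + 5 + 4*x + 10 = 6*x + 15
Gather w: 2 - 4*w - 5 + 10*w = 6*w - 3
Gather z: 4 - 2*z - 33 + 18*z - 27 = 16*z - 56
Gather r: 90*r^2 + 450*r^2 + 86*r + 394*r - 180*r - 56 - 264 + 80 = 540*r^2 + 300*r - 240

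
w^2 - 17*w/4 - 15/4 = (w - 5)*(w + 3/4)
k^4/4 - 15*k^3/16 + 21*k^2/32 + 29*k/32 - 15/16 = (k/4 + 1/4)*(k - 2)*(k - 3/2)*(k - 5/4)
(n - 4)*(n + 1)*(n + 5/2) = n^3 - n^2/2 - 23*n/2 - 10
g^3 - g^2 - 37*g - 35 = (g - 7)*(g + 1)*(g + 5)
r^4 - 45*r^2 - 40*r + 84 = (r - 7)*(r - 1)*(r + 2)*(r + 6)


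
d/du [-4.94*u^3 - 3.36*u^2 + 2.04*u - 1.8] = -14.82*u^2 - 6.72*u + 2.04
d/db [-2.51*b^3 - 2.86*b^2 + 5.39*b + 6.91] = -7.53*b^2 - 5.72*b + 5.39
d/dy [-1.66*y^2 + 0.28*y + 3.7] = 0.28 - 3.32*y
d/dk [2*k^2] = 4*k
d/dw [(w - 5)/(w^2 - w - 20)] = -1/(w^2 + 8*w + 16)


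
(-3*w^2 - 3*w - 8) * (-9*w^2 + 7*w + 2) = 27*w^4 + 6*w^3 + 45*w^2 - 62*w - 16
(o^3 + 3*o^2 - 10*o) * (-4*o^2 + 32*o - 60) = -4*o^5 + 20*o^4 + 76*o^3 - 500*o^2 + 600*o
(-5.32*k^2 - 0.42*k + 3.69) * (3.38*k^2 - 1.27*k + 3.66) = -17.9816*k^4 + 5.3368*k^3 - 6.4656*k^2 - 6.2235*k + 13.5054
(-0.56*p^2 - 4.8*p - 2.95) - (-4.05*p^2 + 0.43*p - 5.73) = 3.49*p^2 - 5.23*p + 2.78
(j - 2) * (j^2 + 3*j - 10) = j^3 + j^2 - 16*j + 20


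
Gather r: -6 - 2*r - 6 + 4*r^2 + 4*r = 4*r^2 + 2*r - 12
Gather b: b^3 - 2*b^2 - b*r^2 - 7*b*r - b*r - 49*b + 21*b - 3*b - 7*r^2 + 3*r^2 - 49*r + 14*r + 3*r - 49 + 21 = b^3 - 2*b^2 + b*(-r^2 - 8*r - 31) - 4*r^2 - 32*r - 28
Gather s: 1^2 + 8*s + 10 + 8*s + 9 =16*s + 20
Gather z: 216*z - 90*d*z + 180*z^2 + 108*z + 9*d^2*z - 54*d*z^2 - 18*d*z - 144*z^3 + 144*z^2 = -144*z^3 + z^2*(324 - 54*d) + z*(9*d^2 - 108*d + 324)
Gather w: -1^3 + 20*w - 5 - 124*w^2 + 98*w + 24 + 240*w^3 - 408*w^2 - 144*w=240*w^3 - 532*w^2 - 26*w + 18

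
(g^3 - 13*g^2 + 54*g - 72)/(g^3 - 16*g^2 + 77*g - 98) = (g^3 - 13*g^2 + 54*g - 72)/(g^3 - 16*g^2 + 77*g - 98)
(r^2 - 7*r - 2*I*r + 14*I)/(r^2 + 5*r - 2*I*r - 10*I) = (r - 7)/(r + 5)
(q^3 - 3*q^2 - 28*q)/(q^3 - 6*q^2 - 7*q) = (q + 4)/(q + 1)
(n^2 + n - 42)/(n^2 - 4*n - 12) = (n + 7)/(n + 2)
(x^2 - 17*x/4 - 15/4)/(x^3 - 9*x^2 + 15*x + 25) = (x + 3/4)/(x^2 - 4*x - 5)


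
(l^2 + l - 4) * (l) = l^3 + l^2 - 4*l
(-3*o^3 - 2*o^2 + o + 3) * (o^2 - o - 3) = -3*o^5 + o^4 + 12*o^3 + 8*o^2 - 6*o - 9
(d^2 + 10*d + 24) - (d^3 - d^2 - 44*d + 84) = -d^3 + 2*d^2 + 54*d - 60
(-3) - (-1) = -2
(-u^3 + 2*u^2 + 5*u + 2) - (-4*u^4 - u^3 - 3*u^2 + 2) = 4*u^4 + 5*u^2 + 5*u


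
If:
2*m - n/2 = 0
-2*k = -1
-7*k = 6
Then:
No Solution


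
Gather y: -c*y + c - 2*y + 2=c + y*(-c - 2) + 2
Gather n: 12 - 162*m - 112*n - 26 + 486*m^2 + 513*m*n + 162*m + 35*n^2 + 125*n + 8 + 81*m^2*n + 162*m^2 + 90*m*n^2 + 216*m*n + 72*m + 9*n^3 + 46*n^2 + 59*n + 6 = 648*m^2 + 72*m + 9*n^3 + n^2*(90*m + 81) + n*(81*m^2 + 729*m + 72)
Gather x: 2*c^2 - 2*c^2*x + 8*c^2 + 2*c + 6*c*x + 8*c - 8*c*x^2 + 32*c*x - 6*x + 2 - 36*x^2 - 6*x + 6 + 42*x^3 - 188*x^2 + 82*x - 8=10*c^2 + 10*c + 42*x^3 + x^2*(-8*c - 224) + x*(-2*c^2 + 38*c + 70)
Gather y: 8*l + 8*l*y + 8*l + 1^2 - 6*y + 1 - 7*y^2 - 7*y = 16*l - 7*y^2 + y*(8*l - 13) + 2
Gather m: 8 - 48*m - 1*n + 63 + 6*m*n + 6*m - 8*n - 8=m*(6*n - 42) - 9*n + 63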